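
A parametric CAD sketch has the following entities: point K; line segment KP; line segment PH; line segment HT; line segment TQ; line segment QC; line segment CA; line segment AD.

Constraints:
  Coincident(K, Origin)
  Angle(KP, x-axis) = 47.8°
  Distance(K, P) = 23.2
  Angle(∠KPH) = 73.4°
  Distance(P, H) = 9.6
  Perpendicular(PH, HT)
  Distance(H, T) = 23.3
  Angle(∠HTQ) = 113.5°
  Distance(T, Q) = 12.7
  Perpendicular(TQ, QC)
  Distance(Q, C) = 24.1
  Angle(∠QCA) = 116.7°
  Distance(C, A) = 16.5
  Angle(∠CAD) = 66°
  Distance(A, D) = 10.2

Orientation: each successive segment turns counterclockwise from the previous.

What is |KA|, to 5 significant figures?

29.669

TQ is perpendicular to QC, so QC runs at 40.900°; with |QC| = 24.1, C = (23.390, 6.5019). ∠QCA = 116.7° gives CA at 104.20° from the x-axis; with |CA| = 16.5, A = (19.342, 22.498). Then |KA| = |A − K| = 29.669.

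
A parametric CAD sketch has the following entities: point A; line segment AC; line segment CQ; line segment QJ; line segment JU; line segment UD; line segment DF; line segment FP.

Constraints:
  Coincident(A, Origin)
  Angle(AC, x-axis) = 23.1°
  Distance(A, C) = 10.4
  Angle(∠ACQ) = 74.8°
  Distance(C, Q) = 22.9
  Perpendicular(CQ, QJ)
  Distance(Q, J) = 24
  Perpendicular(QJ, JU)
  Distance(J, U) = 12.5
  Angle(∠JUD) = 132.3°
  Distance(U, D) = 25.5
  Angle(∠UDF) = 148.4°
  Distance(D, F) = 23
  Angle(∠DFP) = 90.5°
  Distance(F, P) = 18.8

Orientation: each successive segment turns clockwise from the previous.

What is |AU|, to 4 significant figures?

15.93

A is at the origin; AC runs at 23.1° with length 10.4, so C = (9.566, 4.080). ∠ACQ = 74.8° gives CQ at -82.10° from the x-axis; with |CQ| = 22.9, Q = (12.71, -18.60). CQ is perpendicular to QJ, so QJ runs at -172.1°; with |QJ| = 24.0, J = (-11.06, -21.90). QJ is perpendicular to JU, so JU runs at 97.90°; with |JU| = 12.5, U = (-12.78, -9.520). Then |AU| = |U − A| = 15.93.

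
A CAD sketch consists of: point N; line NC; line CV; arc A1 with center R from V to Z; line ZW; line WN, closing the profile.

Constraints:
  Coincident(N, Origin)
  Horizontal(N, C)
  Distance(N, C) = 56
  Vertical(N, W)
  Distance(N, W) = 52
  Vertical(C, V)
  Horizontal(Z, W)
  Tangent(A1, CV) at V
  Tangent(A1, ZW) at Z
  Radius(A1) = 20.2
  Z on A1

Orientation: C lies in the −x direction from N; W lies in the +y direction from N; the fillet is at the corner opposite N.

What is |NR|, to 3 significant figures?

47.9

N is at the origin; N and C share the same y with |NC| = 56.0 and C on the −x side, so C = (-56.0, 0.00). NW is vertical with |NW| = 52.0 and W on the +y side, so W = (0.00, 52.0). The virtual corner opposite N is at (-56.0, 52.0). Tangency of A1 to CV means the radius RV is perpendicular to CV and since A1 is tangent to ZW there, RZ ⟂ ZW, with radius 20.2, so the center R sits 20.2 in from both sides at R = (-35.8, 31.8). Then |NR| = |R − N| = 47.9.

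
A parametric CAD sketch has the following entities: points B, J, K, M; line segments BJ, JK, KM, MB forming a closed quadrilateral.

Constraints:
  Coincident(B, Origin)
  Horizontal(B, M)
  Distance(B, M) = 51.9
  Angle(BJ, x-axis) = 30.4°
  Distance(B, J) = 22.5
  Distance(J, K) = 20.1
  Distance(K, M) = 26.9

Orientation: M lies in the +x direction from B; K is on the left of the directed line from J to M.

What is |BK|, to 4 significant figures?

42.60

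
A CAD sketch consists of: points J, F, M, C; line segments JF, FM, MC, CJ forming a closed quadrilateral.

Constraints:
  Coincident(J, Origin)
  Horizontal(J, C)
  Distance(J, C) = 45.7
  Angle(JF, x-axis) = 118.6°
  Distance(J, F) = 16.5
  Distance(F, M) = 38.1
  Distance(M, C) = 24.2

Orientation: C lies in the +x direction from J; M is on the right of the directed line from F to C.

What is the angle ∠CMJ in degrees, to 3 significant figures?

141°

Checks: |FM| = 38.10 ✓; |MC| = 24.20 ✓.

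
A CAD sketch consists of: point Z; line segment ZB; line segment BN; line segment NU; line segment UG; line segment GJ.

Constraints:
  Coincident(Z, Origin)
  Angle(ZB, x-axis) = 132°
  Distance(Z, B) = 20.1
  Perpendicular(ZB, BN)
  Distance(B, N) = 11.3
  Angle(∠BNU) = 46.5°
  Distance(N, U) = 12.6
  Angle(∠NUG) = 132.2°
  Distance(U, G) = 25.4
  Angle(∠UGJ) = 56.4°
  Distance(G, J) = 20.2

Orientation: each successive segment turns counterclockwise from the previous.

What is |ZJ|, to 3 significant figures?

30.3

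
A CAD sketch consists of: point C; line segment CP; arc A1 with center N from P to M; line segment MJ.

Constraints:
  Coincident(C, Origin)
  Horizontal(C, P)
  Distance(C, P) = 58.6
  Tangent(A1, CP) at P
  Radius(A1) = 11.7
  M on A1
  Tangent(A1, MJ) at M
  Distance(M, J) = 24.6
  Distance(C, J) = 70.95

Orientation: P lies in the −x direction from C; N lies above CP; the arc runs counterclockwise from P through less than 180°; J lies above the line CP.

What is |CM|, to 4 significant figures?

51.08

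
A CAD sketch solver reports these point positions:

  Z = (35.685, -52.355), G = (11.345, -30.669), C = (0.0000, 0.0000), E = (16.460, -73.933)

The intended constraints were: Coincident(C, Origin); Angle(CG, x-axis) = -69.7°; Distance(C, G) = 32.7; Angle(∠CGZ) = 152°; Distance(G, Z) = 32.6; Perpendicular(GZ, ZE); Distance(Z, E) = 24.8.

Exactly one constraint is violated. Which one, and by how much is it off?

Distance(Z, E) = 24.8 — off by 4.10.

C = (0.00, 0.00) ✓; CG at -69.70° ✓; |CG| = 32.70 ✓; ∠CGZ = 152.0° ✓; |GZ| = 32.60 ✓; ∠(GZ, ZE) = 90.00° ✓; |ZE| = 28.90 ✗.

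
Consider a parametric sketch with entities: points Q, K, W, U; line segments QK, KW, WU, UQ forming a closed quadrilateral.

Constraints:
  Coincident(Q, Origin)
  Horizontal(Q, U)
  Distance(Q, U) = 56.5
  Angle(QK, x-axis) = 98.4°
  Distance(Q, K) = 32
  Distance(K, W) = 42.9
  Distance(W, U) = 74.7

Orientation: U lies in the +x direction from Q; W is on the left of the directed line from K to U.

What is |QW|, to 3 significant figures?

69.2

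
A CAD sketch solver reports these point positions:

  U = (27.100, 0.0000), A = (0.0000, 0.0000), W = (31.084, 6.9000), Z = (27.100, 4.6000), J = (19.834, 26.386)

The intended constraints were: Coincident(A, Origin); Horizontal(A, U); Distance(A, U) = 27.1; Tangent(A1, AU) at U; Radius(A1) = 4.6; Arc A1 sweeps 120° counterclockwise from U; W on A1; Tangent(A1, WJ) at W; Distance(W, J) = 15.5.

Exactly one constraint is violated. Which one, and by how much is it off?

Distance(W, J) = 15.5 — off by 7.00.

A = (0.00, 0.00) ✓; A.y = 0.00, U.y = 0.00 ✓; |AU| = 27.10 ✓; ∠(ZU, UA) = 90.00° ✓; |ZU| = 4.600 ✓; bearing(Z→W) − bearing(Z→U) = 120.0° ✓; |ZW| = 4.600 ✓; ∠(ZW, WJ) = 90.00° ✓; |WJ| = 22.50 ✗.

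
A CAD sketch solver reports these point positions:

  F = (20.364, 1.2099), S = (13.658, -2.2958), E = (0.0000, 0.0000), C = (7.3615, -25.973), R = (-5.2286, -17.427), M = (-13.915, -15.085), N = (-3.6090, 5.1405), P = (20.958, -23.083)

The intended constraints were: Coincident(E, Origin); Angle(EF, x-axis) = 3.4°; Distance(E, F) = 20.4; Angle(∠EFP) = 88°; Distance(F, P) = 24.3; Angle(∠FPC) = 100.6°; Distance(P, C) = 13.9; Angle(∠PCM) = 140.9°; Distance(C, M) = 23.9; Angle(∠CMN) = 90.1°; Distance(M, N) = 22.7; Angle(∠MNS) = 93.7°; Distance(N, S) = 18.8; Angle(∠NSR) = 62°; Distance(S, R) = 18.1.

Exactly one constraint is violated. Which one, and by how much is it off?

Distance(S, R) = 18.1 — off by 6.10.

E = (0.00, 0.00) ✓; EF at 3.400° ✓; |EF| = 20.40 ✓; ∠EFP = 88.00° ✓; |FP| = 24.30 ✓; ∠FPC = 100.6° ✓; |PC| = 13.90 ✓; ∠PCM = 140.9° ✓; |CM| = 23.90 ✓; ∠CMN = 90.10° ✓; |MN| = 22.70 ✓; ∠MNS = 93.70° ✓; |NS| = 18.80 ✓; ∠NSR = 62.00° ✓; |SR| = 24.20 ✗.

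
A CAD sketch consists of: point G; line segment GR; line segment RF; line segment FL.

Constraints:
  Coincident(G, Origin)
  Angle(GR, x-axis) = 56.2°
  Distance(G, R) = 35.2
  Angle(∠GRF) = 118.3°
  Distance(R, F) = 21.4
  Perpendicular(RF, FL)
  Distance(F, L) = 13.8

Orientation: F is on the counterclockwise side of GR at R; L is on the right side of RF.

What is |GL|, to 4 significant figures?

58.80

G is at the origin; GR runs at 56.2° with length 35.2, so R = 35.2·(cos 56.2°, sin 56.2°) = (19.58, 29.25). ∠GRF = 118.3°, so RF runs at 56.2° + (180° − 118.3°) = 117.9° from the x-axis; with |RF| = 21.4, F = R + 21.4·(cos 117.9°, sin 117.9°) = (9.568, 48.16). RF is perpendicular to FL; with |FL| = 13.8 on the right of RF, L = F + 13.8·(0.8838, 0.4679) = (21.76, 54.62). Then |GL| = |L − G| = 58.80.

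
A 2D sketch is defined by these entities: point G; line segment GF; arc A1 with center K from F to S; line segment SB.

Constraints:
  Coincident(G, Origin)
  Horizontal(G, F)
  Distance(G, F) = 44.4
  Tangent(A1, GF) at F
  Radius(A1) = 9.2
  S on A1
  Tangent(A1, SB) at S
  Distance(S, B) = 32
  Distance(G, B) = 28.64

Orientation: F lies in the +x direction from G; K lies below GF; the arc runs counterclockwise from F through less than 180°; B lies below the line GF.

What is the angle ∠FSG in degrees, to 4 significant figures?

154.5°

G is at the origin; G and F share the same y with |GF| = 44.4 and F on the +x side, so F = (44.40, 0.000). Since A1 is tangent to GF there, KF ⟂ GF, so K = F + (0, -9.2) = (44.40, -9.200). Since KS ⟂ SB (tangency), |KB| = √(9.2² + 32.0²) = 33.30 regardless of where S sits on A1. So B lies on both circle(G, 28.64) and circle(K, 33.30); the below-GF intersection is B = (14.83, -24.50). S is the foot of the tangent from B: S = (38.08, -2.516).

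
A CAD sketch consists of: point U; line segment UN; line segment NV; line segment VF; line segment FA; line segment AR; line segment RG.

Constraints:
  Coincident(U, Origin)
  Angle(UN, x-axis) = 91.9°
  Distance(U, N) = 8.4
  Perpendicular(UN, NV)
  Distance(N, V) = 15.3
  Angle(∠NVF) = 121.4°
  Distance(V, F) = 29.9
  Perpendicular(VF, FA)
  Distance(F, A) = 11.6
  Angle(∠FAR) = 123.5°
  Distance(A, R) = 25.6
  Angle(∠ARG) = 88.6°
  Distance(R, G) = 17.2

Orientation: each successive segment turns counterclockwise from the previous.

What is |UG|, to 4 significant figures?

6.280

∠FAR = 123.5° gives AR at 27.00° from the x-axis; with |AR| = 25.6, R = (2.612, -12.23). ∠ARG = 88.6° gives RG at 118.4° from the x-axis; with |RG| = 17.2, G = (-5.568, 2.904). Then |UG| = |G − U| = 6.280.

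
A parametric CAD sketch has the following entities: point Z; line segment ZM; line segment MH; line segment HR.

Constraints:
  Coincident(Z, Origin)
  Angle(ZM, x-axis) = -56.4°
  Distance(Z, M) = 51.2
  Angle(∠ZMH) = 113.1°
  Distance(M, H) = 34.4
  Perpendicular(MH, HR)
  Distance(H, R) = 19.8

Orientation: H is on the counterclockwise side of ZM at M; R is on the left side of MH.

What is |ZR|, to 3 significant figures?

60.9

Z is at the origin; ZM runs at -56.4° with length 51.2, so M = 51.2·(cos -56.4°, sin -56.4°) = (28.3, -42.6). ∠ZMH = 113.1°, so MH runs at -56.4° + (180° − 113.1°) = 10.5° from the x-axis; with |MH| = 34.4, H = M + 34.4·(cos 10.5°, sin 10.5°) = (62.2, -36.4). The perpendicularity gives HR at right angles to MH; with |HR| = 19.8 on the left of MH, R = H + 19.8·(-0.182, 0.983) = (58.5, -16.9). Then |ZR| = |R − Z| = 60.9.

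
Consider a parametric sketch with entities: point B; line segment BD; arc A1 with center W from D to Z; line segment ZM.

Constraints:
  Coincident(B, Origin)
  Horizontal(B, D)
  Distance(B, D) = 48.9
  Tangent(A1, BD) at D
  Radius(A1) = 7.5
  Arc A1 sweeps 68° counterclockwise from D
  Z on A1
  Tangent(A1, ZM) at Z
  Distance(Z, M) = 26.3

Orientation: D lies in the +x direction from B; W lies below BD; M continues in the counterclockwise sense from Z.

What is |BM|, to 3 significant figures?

43.3

B is at the origin; B and D share the same y with |BD| = 48.9 and D on the +x side, so D = (48.9, 0.00). The tangent condition forces WD to be normal to BD, so W = D + (0, -7.5) = (48.9, -7.50). On A1, D sits at bearing 90° from W; a 68° counterclockwise sweep puts Z at bearing 158°, so Z = W + 7.5·(cos 158°, sin 158°) = (41.9, -4.69). The tangent condition forces WZ to be normal to ZM, so ZM runs along (−sin 158°, cos 158°); with |ZM| = 26.3, M = (32.1, -29.1). Then |BM| = |M − B| = 43.3.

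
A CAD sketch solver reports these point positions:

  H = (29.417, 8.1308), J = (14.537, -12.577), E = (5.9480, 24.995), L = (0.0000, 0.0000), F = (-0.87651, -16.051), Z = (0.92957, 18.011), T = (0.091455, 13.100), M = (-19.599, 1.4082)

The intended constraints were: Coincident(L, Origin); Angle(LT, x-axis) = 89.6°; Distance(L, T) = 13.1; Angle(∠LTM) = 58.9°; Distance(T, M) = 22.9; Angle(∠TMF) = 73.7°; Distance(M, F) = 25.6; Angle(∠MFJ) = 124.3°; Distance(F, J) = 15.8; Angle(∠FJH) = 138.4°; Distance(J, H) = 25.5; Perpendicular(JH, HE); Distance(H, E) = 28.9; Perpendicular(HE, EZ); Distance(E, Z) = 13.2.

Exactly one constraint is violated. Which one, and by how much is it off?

Distance(E, Z) = 13.2 — off by 4.60.

L = (0.00, 0.00) ✓; LT at 89.60° ✓; |LT| = 13.10 ✓; ∠LTM = 58.90° ✓; |TM| = 22.90 ✓; ∠TMF = 73.70° ✓; |MF| = 25.60 ✓; ∠MFJ = 124.3° ✓; |FJ| = 15.80 ✓; ∠FJH = 138.4° ✓; |JH| = 25.50 ✓; ∠(JH, HE) = 90.00° ✓; |HE| = 28.90 ✓; ∠(HE, EZ) = 90.00° ✓; |EZ| = 8.600 ✗.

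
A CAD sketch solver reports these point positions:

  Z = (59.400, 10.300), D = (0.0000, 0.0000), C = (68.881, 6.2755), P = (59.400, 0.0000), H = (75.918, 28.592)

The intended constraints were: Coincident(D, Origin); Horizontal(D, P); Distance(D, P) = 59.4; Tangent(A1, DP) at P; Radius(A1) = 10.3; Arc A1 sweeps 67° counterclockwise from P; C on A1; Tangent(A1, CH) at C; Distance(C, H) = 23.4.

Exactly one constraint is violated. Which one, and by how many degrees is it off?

Tangent(A1, CH) at C — off by 5.50°.

D = (0.00, 0.00) ✓; D.y = 0.00, P.y = 0.00 ✓; |DP| = 59.40 ✓; ∠(ZP, PD) = 90.00° ✓; |ZP| = 10.30 ✓; bearing(Z→C) − bearing(Z→P) = 67.00° ✓; |ZC| = 10.30 ✓; ∠(ZC, CH) = 84.50° ✗; |CH| = 23.40 ✓.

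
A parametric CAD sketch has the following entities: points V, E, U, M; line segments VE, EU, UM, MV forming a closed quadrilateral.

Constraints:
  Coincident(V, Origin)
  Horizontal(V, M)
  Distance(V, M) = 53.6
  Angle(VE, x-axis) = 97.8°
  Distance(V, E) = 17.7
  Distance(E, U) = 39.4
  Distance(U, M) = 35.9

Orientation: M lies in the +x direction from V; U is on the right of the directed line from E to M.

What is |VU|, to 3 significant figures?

25.2

Checks: |EU| = 39.40 ✓; |UM| = 35.90 ✓.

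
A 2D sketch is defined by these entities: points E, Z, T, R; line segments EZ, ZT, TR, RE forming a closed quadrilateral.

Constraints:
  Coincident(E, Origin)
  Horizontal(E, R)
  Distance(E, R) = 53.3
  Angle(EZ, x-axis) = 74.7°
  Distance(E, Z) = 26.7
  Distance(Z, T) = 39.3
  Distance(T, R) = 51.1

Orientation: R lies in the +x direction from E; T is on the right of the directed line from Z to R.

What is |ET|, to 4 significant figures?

14.01

Checks: |ZT| = 39.30 ✓; |TR| = 51.10 ✓.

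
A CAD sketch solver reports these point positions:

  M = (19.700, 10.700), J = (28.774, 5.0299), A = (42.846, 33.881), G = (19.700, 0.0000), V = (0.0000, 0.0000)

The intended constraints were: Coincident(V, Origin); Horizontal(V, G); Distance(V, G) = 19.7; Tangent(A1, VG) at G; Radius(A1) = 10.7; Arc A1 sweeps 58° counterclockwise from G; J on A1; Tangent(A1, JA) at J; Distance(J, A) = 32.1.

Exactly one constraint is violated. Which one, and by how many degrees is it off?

Tangent(A1, JA) at J — off by 6.00°.

V = (0.00, 0.00) ✓; V.y = 0.00, G.y = 0.00 ✓; |VG| = 19.70 ✓; ∠(MG, GV) = 90.00° ✓; |MG| = 10.70 ✓; bearing(M→J) − bearing(M→G) = 58.00° ✓; |MJ| = 10.70 ✓; ∠(MJ, JA) = 84.00° ✗; |JA| = 32.10 ✓.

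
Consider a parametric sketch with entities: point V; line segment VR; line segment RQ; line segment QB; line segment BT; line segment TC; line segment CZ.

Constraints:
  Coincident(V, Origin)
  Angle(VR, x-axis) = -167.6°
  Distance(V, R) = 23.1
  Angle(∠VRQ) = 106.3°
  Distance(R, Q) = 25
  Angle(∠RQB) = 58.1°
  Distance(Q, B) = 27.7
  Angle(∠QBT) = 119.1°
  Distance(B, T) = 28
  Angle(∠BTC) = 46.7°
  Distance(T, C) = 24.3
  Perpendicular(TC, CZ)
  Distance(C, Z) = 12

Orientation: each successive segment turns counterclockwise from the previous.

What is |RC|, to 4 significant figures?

5.300

V is at the origin; VR runs at -167.6° with length 23.1, so R = (-22.56, -4.960). ∠VRQ = 106.3° gives RQ at -93.90° from the x-axis; with |RQ| = 25.0, Q = (-24.26, -29.90). ∠RQB = 58.1° gives QB at 28.00° from the x-axis; with |QB| = 27.7, B = (0.1961, -16.90). ∠QBT = 119.1° gives BT at 88.90° from the x-axis; with |BT| = 28.0, T = (0.7337, 11.10). ∠BTC = 46.7° gives TC at -137.8° from the x-axis; with |TC| = 24.3, C = (-17.27, -5.226). Then |RC| = |C − R| = 5.300.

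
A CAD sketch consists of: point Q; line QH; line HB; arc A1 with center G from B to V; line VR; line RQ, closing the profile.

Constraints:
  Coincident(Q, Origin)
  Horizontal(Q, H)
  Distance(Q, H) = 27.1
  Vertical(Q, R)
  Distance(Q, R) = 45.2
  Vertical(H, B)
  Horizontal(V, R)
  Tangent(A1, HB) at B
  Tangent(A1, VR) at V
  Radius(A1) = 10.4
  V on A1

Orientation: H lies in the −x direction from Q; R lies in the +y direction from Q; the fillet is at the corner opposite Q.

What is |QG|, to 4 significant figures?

38.60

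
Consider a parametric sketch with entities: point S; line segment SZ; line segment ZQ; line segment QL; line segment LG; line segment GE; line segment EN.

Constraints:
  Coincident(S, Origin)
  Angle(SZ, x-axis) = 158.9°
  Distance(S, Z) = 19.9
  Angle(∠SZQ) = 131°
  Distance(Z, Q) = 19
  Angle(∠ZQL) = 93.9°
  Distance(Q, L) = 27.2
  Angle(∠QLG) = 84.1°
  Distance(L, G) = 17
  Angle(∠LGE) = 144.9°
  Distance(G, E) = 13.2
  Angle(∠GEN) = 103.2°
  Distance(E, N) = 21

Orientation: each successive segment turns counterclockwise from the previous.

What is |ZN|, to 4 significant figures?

1.941

∠LGE = 144.9° gives GE at 65.00° from the x-axis; with |GE| = 13.2, E = (-3.978, -6.138). ∠GEN = 103.2° gives EN at 141.8° from the x-axis; with |EN| = 21.0, N = (-20.48, 6.849). Then |ZN| = |N − Z| = 1.941.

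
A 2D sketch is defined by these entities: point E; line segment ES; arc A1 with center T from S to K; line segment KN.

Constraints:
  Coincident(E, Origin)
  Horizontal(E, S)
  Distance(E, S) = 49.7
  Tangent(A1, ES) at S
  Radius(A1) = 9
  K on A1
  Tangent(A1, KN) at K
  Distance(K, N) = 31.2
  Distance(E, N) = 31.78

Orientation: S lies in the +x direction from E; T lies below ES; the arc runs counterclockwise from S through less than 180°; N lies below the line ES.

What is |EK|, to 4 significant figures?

43.57

E is at the origin; E and S share the same y with |ES| = 49.7 and S on the +x side, so S = (49.70, 0.000). A1 meets ES tangentially, so TS is at right angles to ES, so T = S + (0, -9) = (49.70, -9.000). Since TK ⟂ KN (tangency), |TN| = √(9.0² + 31.2²) = 32.47 regardless of where K sits on A1. So N lies on both circle(E, 31.78) and circle(T, 32.47); the below-ES intersection is N = (20.88, -23.96). K is the foot of the tangent from N: K = (43.50, -2.474).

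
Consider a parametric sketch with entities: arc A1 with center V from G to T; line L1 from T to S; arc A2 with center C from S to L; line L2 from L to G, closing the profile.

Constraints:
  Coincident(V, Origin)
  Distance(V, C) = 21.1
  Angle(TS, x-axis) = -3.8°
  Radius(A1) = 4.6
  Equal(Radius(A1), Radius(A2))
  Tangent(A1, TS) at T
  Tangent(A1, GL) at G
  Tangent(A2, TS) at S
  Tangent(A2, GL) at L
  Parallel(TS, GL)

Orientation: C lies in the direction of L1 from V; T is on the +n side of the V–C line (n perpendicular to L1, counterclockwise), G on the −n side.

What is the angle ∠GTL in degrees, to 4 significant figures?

66.44°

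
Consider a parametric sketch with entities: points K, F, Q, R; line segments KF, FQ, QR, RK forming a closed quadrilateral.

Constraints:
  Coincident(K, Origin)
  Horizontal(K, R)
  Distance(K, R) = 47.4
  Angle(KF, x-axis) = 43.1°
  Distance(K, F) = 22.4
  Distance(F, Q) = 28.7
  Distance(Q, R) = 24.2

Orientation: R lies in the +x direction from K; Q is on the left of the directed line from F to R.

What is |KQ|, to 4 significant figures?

49.85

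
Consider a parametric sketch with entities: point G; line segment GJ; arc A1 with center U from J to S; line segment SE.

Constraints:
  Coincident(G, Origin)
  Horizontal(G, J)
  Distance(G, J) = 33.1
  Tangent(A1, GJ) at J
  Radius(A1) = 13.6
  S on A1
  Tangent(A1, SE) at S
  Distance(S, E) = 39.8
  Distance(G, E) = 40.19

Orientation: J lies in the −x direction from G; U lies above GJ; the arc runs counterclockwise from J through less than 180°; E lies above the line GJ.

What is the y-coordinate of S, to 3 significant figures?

6.41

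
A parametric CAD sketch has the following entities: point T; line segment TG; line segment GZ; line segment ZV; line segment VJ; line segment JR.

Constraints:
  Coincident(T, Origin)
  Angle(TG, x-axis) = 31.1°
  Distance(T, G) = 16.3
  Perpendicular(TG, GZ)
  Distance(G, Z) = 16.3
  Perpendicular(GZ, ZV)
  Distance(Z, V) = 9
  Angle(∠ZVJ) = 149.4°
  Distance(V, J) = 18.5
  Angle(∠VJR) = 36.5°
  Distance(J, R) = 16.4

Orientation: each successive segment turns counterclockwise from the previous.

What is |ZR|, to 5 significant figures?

14.051

T is at the origin; TG runs at 31.1° with length 16.3, so G = (13.957, 8.4195). TG ⟂ GZ, so GZ runs at 121.10°; with |GZ| = 16.3, Z = (5.5377, 22.377). The perpendicularity gives ZV at right angles to GZ, so ZV runs at -148.90°; with |ZV| = 9.0, V = (-2.1687, 17.728). ∠ZVJ = 149.4° gives VJ at -118.30° from the x-axis; with |VJ| = 18.5, J = (-10.939, 1.4390). ∠VJR = 36.5° gives JR at 25.200° from the x-axis; with |JR| = 16.4, R = (3.8998, 8.4218). Then |ZR| = |R − Z| = 14.051.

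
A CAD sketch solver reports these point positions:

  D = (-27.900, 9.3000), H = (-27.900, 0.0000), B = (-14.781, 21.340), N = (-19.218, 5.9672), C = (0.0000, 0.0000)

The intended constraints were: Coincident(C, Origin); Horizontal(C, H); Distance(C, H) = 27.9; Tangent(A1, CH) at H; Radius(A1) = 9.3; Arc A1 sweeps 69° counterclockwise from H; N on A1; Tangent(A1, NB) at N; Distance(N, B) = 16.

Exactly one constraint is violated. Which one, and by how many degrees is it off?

Tangent(A1, NB) at N — off by 4.90°.

C = (0.00, 0.00) ✓; C.y = 0.00, H.y = 0.00 ✓; |CH| = 27.90 ✓; ∠(DH, HC) = 90.00° ✓; |DH| = 9.300 ✓; bearing(D→N) − bearing(D→H) = 69.00° ✓; |DN| = 9.300 ✓; ∠(DN, NB) = 85.10° ✗; |NB| = 16.00 ✓.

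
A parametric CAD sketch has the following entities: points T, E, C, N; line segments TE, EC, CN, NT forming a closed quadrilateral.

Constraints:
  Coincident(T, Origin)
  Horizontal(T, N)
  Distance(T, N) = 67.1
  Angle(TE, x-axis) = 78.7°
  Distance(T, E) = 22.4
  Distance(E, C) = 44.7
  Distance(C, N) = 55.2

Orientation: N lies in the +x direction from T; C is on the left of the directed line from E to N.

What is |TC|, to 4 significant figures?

63.05

T is at the origin; T and N share the same y with |TN| = 67.1 and N in +x, so N = (67.1, 0). TE runs at 78.7° with |TE| = 22.4, so E = (4.389, 21.97). C is determined by |EC| = 44.7 and |CN| = 55.2 together: it lies at the intersection of circle(E, 44.7) and circle(N, 55.2). With |EN| = 66.45, the foot of the radical line on EN is 25.33 from E and the perpendicular offset is √(44.7² − 25.33²) = 36.83. Taking the left-of-EN solution: C = (40.47, 48.35).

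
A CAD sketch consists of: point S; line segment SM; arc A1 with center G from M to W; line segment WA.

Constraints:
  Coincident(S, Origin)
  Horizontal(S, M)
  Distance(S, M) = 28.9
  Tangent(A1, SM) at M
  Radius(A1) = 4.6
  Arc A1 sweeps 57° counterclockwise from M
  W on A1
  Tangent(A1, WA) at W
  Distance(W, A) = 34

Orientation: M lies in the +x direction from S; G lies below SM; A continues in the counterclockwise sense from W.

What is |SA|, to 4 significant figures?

31.30

On A1, M sits at bearing 90° from G; a 57° counterclockwise sweep puts W at bearing 147°, so W = G + 4.6·(cos 147°, sin 147°) = (25.04, -2.095). Tangency of A1 to WA means the radius GW is perpendicular to WA, so WA runs along (−sin 147°, cos 147°); with |WA| = 34.0, A = (6.524, -30.61). Then |SA| = |A − S| = 31.30.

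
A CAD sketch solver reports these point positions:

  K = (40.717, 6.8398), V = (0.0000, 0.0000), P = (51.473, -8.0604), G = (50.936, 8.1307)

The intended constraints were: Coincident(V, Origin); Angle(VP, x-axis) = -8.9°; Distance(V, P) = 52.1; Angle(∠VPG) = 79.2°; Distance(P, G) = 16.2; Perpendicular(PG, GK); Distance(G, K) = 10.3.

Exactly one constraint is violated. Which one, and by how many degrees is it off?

Perpendicular(PG, GK) — off by 5.30°.

V = (0.00, 0.00) ✓; VP at -8.900° ✓; |VP| = 52.10 ✓; ∠VPG = 79.20° ✓; |PG| = 16.20 ✓; ∠(PG, GK) = 95.30° ✗; |GK| = 10.30 ✓.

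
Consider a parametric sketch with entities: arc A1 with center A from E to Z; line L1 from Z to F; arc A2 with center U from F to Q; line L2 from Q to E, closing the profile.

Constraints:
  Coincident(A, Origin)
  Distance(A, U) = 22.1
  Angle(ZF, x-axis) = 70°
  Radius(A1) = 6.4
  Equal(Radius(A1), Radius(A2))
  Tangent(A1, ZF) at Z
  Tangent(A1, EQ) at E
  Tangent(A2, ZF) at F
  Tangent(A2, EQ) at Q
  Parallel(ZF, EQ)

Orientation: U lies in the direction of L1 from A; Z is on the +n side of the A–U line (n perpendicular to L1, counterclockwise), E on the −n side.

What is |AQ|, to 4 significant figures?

23.01

The slot axis is L1's direction at 70.0°, so u = (cos 70.0°, sin 70.0°) = (0.3420, 0.9397) and n = (−sin 70.0°, cos 70.0°) = (-0.9397, 0.3420). A is at the origin and U lies 22.1 along u from A, so U = 22.1·u = (7.559, 20.77). Tangency of A1 to both parallel lines with radius 6.4 puts Z and E at A ± 6.4·n: Z = (-6.014, 2.189), E = (6.014, -2.189). Equal radii place F and Q the same way about U: F = U + 6.4·n = (1.545, 22.96), Q = U − 6.4·n = (13.57, 18.58). Then |AQ| = |Q − A| = 23.01.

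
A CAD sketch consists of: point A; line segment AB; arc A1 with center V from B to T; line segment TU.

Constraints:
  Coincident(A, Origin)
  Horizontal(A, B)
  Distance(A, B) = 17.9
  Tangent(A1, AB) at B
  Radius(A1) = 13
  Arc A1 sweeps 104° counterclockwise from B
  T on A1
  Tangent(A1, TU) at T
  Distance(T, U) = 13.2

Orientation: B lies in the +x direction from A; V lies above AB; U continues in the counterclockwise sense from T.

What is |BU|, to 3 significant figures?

30.4

A is at the origin; AB is horizontal with |AB| = 17.9 and B on the +x side, so B = (17.9, 0.00). Tangency of A1 to AB means the radius VB is perpendicular to AB, so V = B + (0, 13) = (17.9, 13.0). On A1, B sits at bearing -90° from V; a 104° counterclockwise sweep puts T at bearing 14°, so T = V + 13.0·(cos 14°, sin 14°) = (30.5, 16.1). The tangent condition forces VT to be normal to TU, so TU runs along (−sin 14°, cos 14°); with |TU| = 13.2, U = (27.3, 29.0). Then |BU| = |U − B| = 30.4.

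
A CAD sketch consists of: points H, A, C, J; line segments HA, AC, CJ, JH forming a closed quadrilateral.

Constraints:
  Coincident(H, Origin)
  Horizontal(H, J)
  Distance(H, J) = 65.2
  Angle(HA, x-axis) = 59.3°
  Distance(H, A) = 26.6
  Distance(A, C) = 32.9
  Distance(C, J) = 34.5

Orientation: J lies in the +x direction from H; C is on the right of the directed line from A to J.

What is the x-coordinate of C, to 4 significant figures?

31.06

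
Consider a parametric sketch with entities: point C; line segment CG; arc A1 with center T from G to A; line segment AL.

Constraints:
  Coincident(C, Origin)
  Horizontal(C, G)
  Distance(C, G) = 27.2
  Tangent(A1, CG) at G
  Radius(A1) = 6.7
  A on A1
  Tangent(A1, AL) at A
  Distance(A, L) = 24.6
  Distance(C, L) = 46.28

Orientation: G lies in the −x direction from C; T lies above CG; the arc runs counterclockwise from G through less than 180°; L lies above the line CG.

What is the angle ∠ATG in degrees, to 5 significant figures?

121.07°

Checks: ∠(TG, GC) = 90.00° ✓; |TG| = 6.700 ✓; |TA| = 6.700 ✓; ∠(TA, AL) = 90.00° ✓; |AL| = 24.60 ✓; |CL| = 46.28 ✓.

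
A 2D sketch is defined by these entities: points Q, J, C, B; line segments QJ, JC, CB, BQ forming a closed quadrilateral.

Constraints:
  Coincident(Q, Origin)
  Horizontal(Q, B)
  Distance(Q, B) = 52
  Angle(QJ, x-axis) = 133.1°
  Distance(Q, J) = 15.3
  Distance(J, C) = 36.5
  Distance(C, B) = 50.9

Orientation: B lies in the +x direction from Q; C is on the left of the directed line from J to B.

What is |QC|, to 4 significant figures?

39.60

Checks: Q = (0.00, 0.00) ✓; |JC| = 36.50 ✓; |CB| = 50.90 ✓.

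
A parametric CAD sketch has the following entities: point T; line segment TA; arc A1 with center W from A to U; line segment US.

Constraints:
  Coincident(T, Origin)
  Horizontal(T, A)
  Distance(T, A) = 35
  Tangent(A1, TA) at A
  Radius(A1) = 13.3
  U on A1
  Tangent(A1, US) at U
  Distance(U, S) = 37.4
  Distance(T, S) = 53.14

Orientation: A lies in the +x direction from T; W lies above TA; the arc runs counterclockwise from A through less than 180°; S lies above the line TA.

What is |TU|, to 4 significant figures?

49.99

Checks: |WU| = 13.30 ✓; ∠(WU, US) = 90.00° ✓; |US| = 37.40 ✓; |TS| = 53.14 ✓.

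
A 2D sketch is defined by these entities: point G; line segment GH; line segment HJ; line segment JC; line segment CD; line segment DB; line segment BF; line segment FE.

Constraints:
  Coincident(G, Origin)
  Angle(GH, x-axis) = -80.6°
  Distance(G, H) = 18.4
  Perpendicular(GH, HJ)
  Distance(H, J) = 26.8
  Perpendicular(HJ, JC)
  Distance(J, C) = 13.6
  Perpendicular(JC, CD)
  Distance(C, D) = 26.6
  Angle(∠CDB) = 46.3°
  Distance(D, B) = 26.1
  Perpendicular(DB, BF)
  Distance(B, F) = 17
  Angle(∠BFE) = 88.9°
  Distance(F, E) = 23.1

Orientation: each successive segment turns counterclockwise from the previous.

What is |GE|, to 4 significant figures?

14.93

G is at the origin; GH runs at -80.6° with length 18.4, so H = (3.005, -18.15). The perpendicularity gives HJ at right angles to GH, so HJ runs at 9.400°; with |HJ| = 26.8, J = (29.45, -13.78). HJ is perpendicular to JC, so JC runs at 99.40°; with |JC| = 13.6, C = (27.22, -0.3584). JC is perpendicular to CD, so CD runs at -170.6°; with |CD| = 26.6, D = (0.9813, -4.703). ∠CDB = 46.3° gives DB at -36.90° from the x-axis; with |DB| = 26.1, B = (21.85, -20.37). DB ⟂ BF, so BF runs at 53.10°; with |BF| = 17.0, F = (32.06, -6.779). ∠BFE = 88.9° gives FE at 144.2° from the x-axis; with |FE| = 23.1, E = (13.32, 6.733). Then |GE| = |E − G| = 14.93.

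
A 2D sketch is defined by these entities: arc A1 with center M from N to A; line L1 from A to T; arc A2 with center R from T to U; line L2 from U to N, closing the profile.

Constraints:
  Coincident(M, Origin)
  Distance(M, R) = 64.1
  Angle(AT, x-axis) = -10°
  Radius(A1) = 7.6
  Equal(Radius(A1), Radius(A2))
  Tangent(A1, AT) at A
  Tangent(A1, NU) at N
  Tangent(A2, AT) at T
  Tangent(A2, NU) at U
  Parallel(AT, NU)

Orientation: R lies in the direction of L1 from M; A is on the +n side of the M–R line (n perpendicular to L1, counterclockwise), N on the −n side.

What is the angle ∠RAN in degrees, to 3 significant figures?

83.2°

The slot axis is L1's direction at -10.0°, so u = (cos -10.0°, sin -10.0°) = (0.985, -0.174) and n = (−sin -10.0°, cos -10.0°) = (0.174, 0.985). M is at the origin and R lies 64.1 along u from M, so R = 64.1·u = (63.1, -11.1). Tangency of A1 to both parallel lines with radius 7.6 puts A and N at M ± 7.6·n: A = (1.32, 7.48), N = (-1.32, -7.48). Then cos ∠RAN = AR·AN / (|AR||AN|), giving 83.2°.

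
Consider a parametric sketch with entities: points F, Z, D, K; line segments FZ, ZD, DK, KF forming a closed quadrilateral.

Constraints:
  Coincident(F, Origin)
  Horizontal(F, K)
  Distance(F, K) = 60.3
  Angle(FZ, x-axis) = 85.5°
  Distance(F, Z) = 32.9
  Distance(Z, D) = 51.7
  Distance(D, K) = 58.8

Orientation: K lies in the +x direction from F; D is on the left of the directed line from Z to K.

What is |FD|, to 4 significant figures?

74.90

Checks: |FK| = 60.30 ✓; |FZ| = 32.90 ✓; |ZD| = 51.70 ✓; |DK| = 58.80 ✓.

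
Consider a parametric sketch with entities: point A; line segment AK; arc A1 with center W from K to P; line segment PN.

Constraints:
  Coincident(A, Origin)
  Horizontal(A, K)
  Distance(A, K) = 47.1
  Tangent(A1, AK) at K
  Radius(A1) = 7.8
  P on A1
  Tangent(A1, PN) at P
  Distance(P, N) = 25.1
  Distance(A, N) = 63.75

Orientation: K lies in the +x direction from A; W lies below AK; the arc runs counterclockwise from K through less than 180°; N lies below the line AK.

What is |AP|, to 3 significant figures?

42.4

A is at the origin; AK is horizontal with |AK| = 47.1 and K on the +x side, so K = (47.1, 0.00). The tangent condition forces WK to be normal to AK, so W = K + (0, -7.8) = (47.1, -7.80). Since WP ⟂ PN (tangency), |WN| = √(7.8² + 25.1²) = 26.3 regardless of where P sits on A1. So N lies on both circle(A, 63.75) and circle(W, 26.3); the below-AK intersection is N = (54.5, -33.0). P is the foot of the tangent from N: P = (40.6, -12.1).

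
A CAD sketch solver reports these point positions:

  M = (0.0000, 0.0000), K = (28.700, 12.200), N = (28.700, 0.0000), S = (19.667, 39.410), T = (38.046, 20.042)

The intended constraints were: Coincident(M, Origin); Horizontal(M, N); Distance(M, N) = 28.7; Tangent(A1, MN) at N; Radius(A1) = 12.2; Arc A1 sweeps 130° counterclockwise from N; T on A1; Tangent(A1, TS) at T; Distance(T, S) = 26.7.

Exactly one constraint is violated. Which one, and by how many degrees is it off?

Tangent(A1, TS) at T — off by 3.50°.

M = (0.00, 0.00) ✓; M.y = 0.00, N.y = 0.00 ✓; |MN| = 28.70 ✓; ∠(KN, NM) = 90.00° ✓; |KN| = 12.20 ✓; bearing(K→T) − bearing(K→N) = 130.0° ✓; |KT| = 12.20 ✓; ∠(KT, TS) = 86.50° ✗; |TS| = 26.70 ✓.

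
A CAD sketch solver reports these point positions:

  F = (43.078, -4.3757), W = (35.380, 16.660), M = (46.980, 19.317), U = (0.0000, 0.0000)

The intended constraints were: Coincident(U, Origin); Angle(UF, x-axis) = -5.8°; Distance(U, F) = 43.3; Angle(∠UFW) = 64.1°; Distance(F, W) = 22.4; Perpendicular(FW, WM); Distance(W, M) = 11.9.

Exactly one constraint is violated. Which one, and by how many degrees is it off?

Perpendicular(FW, WM) — off by 7.20°.

U = (0.00, 0.00) ✓; UF at -5.800° ✓; |UF| = 43.30 ✓; ∠UFW = 64.10° ✓; |FW| = 22.40 ✓; ∠(FW, WM) = 97.20° ✗; |WM| = 11.90 ✓.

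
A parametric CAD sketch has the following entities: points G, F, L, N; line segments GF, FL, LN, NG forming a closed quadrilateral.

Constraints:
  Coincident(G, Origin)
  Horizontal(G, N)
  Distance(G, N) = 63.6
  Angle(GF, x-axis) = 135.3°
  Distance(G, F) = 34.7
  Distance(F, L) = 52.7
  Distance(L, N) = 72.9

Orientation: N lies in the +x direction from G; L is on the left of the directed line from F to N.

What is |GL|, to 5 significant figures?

58.895

G is at the origin; GN is horizontal with |GN| = 63.6 and N in +x, so N = (63.6, 0). GF runs at 135.3° with |GF| = 34.7, so F = (-24.665, 24.408). L is determined by |FL| = 52.7 and |LN| = 72.9 together: it lies at the intersection of circle(F, 52.7) and circle(N, 72.9). With |FN| = 91.577, the foot of the radical line on FN is 31.936 from F and the perpendicular offset is √(52.7² − 31.936²) = 41.921. Taking the left-of-FN solution: L = (17.289, 56.300).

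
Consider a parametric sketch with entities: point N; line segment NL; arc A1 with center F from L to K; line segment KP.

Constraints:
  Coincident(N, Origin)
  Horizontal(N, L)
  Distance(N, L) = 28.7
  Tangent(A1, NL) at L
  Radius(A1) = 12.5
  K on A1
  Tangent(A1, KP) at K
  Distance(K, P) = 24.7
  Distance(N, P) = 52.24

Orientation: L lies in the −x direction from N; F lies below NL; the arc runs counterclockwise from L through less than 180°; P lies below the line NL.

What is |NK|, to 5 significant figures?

43.723

N is at the origin; NL is horizontal with |NL| = 28.7 and L on the −x side, so L = (-28.700, 0.0000). The tangent condition forces FL to be normal to NL, so F = L + (0, -12.5) = (-28.700, -12.500). Since FK ⟂ KP (tangency), |FP| = √(12.5² + 24.7²) = 27.683 regardless of where K sits on A1. So P lies on both circle(N, 52.24) and circle(F, 27.683); the below-NL intersection is P = (-33.986, -39.674). K is the foot of the tangent from P: K = (-40.726, -15.911).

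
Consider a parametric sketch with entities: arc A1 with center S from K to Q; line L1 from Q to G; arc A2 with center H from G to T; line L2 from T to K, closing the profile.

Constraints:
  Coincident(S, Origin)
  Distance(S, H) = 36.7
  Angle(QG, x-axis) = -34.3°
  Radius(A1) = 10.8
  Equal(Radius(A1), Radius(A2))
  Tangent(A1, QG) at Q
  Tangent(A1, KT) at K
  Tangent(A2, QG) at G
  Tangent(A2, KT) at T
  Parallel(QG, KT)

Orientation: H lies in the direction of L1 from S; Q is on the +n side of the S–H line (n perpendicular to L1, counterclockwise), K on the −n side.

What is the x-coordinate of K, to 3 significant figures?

-6.09

S is at the origin and H lies 36.7 along u from S, so H = 36.7·u = (30.3, -20.7). Tangency of A1 to both parallel lines with radius 10.8 puts Q and K at S ± 10.8·n: Q = (6.09, 8.92), K = (-6.09, -8.92). So K.x = -6.09.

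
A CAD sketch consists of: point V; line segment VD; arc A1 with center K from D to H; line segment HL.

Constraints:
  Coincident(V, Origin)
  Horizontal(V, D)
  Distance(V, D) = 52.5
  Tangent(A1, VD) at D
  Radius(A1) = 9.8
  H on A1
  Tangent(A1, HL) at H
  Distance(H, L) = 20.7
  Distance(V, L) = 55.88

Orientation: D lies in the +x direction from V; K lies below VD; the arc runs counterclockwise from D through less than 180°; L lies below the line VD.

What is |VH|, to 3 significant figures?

44.3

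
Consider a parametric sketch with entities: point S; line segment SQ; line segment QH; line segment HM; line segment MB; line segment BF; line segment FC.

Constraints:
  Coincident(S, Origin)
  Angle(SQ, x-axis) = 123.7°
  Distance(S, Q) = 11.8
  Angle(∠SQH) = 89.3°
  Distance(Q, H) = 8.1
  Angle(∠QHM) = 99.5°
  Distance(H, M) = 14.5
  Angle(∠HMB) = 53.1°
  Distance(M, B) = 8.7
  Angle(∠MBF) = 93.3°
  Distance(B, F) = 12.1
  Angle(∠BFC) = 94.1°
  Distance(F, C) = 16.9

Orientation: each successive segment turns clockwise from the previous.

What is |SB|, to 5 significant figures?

3.0242

S is at the origin; SQ runs at 123.7° with length 11.8, so Q = (-6.5472, 9.8171). ∠SQH = 89.3° gives QH at 33.000° from the x-axis; with |QH| = 8.1, H = (0.24607, 14.229). ∠QHM = 99.5° gives HM at -47.500° from the x-axis; with |HM| = 14.5, M = (10.042, 3.5381). ∠HMB = 53.1° gives MB at -174.40° from the x-axis; with |MB| = 8.7, B = (1.3836, 2.6891). Then |SB| = |B − S| = 3.0242.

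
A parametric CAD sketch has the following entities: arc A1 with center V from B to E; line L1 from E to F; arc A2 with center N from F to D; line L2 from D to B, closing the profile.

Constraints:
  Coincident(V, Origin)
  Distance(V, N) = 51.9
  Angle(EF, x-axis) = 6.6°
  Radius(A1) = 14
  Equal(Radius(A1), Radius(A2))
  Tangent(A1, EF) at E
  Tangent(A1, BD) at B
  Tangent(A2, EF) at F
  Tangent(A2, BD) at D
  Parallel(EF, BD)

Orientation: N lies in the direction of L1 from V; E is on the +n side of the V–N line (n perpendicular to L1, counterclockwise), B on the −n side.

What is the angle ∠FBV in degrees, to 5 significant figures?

61.653°

The slot axis is L1's direction at 6.6°, so u = (cos 6.6°, sin 6.6°) = (0.99337, 0.11494) and n = (−sin 6.6°, cos 6.6°) = (-0.11494, 0.99337). V is at the origin and N lies 51.9 along u from V, so N = 51.9·u = (51.556, 5.9652). Tangency of A1 to both parallel lines with radius 14.0 puts E and B at V ± 14.0·n: E = (-1.6091, 13.907), B = (1.6091, -13.907). Equal radii place F and D the same way about N: F = N + 14.0·n = (49.947, 19.872), D = N − 14.0·n = (53.165, -7.9420). Then cos ∠FBV = BF·BV / (|BF||BV|), giving 61.653°.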